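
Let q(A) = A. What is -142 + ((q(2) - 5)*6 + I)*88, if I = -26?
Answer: -4014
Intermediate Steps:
-142 + ((q(2) - 5)*6 + I)*88 = -142 + ((2 - 5)*6 - 26)*88 = -142 + (-3*6 - 26)*88 = -142 + (-18 - 26)*88 = -142 - 44*88 = -142 - 3872 = -4014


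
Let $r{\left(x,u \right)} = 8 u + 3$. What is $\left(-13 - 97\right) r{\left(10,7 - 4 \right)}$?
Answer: $-2970$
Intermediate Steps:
$r{\left(x,u \right)} = 3 + 8 u$
$\left(-13 - 97\right) r{\left(10,7 - 4 \right)} = \left(-13 - 97\right) \left(3 + 8 \left(7 - 4\right)\right) = - 110 \left(3 + 8 \cdot 3\right) = - 110 \left(3 + 24\right) = \left(-110\right) 27 = -2970$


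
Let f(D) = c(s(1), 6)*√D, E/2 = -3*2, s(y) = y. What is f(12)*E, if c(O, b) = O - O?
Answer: 0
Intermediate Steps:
E = -12 (E = 2*(-3*2) = 2*(-6) = -12)
c(O, b) = 0
f(D) = 0 (f(D) = 0*√D = 0)
f(12)*E = 0*(-12) = 0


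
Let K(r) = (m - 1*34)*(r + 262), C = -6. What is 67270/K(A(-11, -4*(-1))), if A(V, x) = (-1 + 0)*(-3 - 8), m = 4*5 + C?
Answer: -961/78 ≈ -12.321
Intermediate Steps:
m = 14 (m = 4*5 - 6 = 20 - 6 = 14)
A(V, x) = 11 (A(V, x) = -1*(-11) = 11)
K(r) = -5240 - 20*r (K(r) = (14 - 1*34)*(r + 262) = (14 - 34)*(262 + r) = -20*(262 + r) = -5240 - 20*r)
67270/K(A(-11, -4*(-1))) = 67270/(-5240 - 20*11) = 67270/(-5240 - 220) = 67270/(-5460) = 67270*(-1/5460) = -961/78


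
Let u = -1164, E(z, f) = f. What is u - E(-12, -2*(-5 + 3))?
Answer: -1168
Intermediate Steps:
u - E(-12, -2*(-5 + 3)) = -1164 - (-2)*(-5 + 3) = -1164 - (-2)*(-2) = -1164 - 1*4 = -1164 - 4 = -1168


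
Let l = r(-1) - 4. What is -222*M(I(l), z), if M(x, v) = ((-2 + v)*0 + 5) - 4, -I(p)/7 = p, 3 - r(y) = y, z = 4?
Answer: -222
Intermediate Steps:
r(y) = 3 - y
l = 0 (l = (3 - 1*(-1)) - 4 = (3 + 1) - 4 = 4 - 4 = 0)
I(p) = -7*p
M(x, v) = 1 (M(x, v) = (0 + 5) - 4 = 5 - 4 = 1)
-222*M(I(l), z) = -222*1 = -222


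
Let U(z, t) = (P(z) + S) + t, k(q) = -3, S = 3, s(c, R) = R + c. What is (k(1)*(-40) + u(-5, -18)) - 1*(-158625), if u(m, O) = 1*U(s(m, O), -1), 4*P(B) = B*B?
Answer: 635517/4 ≈ 1.5888e+5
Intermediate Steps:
P(B) = B²/4 (P(B) = (B*B)/4 = B²/4)
U(z, t) = 3 + t + z²/4 (U(z, t) = (z²/4 + 3) + t = (3 + z²/4) + t = 3 + t + z²/4)
u(m, O) = 2 + (O + m)²/4 (u(m, O) = 1*(3 - 1 + (O + m)²/4) = 1*(2 + (O + m)²/4) = 2 + (O + m)²/4)
(k(1)*(-40) + u(-5, -18)) - 1*(-158625) = (-3*(-40) + (2 + (-18 - 5)²/4)) - 1*(-158625) = (120 + (2 + (¼)*(-23)²)) + 158625 = (120 + (2 + (¼)*529)) + 158625 = (120 + (2 + 529/4)) + 158625 = (120 + 537/4) + 158625 = 1017/4 + 158625 = 635517/4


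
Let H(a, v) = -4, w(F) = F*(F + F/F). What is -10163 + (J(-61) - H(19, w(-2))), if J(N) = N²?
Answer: -6438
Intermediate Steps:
w(F) = F*(1 + F) (w(F) = F*(F + 1) = F*(1 + F))
-10163 + (J(-61) - H(19, w(-2))) = -10163 + ((-61)² - 1*(-4)) = -10163 + (3721 + 4) = -10163 + 3725 = -6438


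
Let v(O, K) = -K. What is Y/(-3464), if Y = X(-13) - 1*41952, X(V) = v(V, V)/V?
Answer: 41953/3464 ≈ 12.111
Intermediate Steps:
X(V) = -1 (X(V) = (-V)/V = -1)
Y = -41953 (Y = -1 - 1*41952 = -1 - 41952 = -41953)
Y/(-3464) = -41953/(-3464) = -41953*(-1/3464) = 41953/3464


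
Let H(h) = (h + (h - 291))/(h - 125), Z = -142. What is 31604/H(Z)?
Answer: 8438268/575 ≈ 14675.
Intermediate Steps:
H(h) = (-291 + 2*h)/(-125 + h) (H(h) = (h + (-291 + h))/(-125 + h) = (-291 + 2*h)/(-125 + h))
31604/H(Z) = 31604/(((-291 + 2*(-142))/(-125 - 142))) = 31604/(((-291 - 284)/(-267))) = 31604/((-1/267*(-575))) = 31604/(575/267) = 31604*(267/575) = 8438268/575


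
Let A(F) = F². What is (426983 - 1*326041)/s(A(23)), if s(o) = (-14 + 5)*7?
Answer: -100942/63 ≈ -1602.3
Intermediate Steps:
s(o) = -63 (s(o) = -9*7 = -63)
(426983 - 1*326041)/s(A(23)) = (426983 - 1*326041)/(-63) = (426983 - 326041)*(-1/63) = 100942*(-1/63) = -100942/63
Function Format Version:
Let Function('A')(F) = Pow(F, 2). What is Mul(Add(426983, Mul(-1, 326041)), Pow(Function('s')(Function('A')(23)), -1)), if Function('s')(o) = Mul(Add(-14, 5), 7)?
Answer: Rational(-100942, 63) ≈ -1602.3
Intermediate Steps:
Function('s')(o) = -63 (Function('s')(o) = Mul(-9, 7) = -63)
Mul(Add(426983, Mul(-1, 326041)), Pow(Function('s')(Function('A')(23)), -1)) = Mul(Add(426983, Mul(-1, 326041)), Pow(-63, -1)) = Mul(Add(426983, -326041), Rational(-1, 63)) = Mul(100942, Rational(-1, 63)) = Rational(-100942, 63)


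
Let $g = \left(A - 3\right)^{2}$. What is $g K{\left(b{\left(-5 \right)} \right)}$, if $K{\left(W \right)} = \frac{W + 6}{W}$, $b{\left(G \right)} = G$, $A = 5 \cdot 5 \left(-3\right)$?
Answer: $- \frac{6084}{5} \approx -1216.8$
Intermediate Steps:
$A = -75$ ($A = 25 \left(-3\right) = -75$)
$K{\left(W \right)} = \frac{6 + W}{W}$
$g = 6084$ ($g = \left(-75 - 3\right)^{2} = \left(-78\right)^{2} = 6084$)
$g K{\left(b{\left(-5 \right)} \right)} = 6084 \frac{6 - 5}{-5} = 6084 \left(\left(- \frac{1}{5}\right) 1\right) = 6084 \left(- \frac{1}{5}\right) = - \frac{6084}{5}$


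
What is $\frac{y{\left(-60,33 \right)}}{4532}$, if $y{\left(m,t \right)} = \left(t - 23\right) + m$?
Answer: $- \frac{25}{2266} \approx -0.011033$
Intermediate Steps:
$y{\left(m,t \right)} = -23 + m + t$ ($y{\left(m,t \right)} = \left(-23 + t\right) + m = -23 + m + t$)
$\frac{y{\left(-60,33 \right)}}{4532} = \frac{-23 - 60 + 33}{4532} = \left(-50\right) \frac{1}{4532} = - \frac{25}{2266}$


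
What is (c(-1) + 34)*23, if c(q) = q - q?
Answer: 782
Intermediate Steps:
c(q) = 0
(c(-1) + 34)*23 = (0 + 34)*23 = 34*23 = 782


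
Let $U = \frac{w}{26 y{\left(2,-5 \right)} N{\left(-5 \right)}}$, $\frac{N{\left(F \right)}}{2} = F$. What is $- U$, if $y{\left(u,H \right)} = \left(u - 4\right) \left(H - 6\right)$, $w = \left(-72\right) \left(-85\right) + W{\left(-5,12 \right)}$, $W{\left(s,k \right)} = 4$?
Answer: $\frac{1531}{1430} \approx 1.0706$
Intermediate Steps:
$w = 6124$ ($w = \left(-72\right) \left(-85\right) + 4 = 6120 + 4 = 6124$)
$N{\left(F \right)} = 2 F$
$y{\left(u,H \right)} = \left(-6 + H\right) \left(-4 + u\right)$ ($y{\left(u,H \right)} = \left(-4 + u\right) \left(-6 + H\right) = \left(-6 + H\right) \left(-4 + u\right)$)
$U = - \frac{1531}{1430}$ ($U = \frac{6124}{26 \left(24 - 12 - -20 - 10\right) 2 \left(-5\right)} = \frac{6124}{26 \left(24 - 12 + 20 - 10\right) \left(-10\right)} = \frac{6124}{26 \cdot 22 \left(-10\right)} = \frac{6124}{572 \left(-10\right)} = \frac{6124}{-5720} = 6124 \left(- \frac{1}{5720}\right) = - \frac{1531}{1430} \approx -1.0706$)
$- U = \left(-1\right) \left(- \frac{1531}{1430}\right) = \frac{1531}{1430}$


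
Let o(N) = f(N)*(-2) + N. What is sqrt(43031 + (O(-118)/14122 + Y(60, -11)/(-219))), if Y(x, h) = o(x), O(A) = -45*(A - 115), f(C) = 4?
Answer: 67*sqrt(91689071386398)/3092718 ≈ 207.44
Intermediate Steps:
O(A) = 5175 - 45*A (O(A) = -45*(-115 + A) = 5175 - 45*A)
o(N) = -8 + N (o(N) = 4*(-2) + N = -8 + N)
Y(x, h) = -8 + x
sqrt(43031 + (O(-118)/14122 + Y(60, -11)/(-219))) = sqrt(43031 + ((5175 - 45*(-118))/14122 + (-8 + 60)/(-219))) = sqrt(43031 + ((5175 + 5310)*(1/14122) + 52*(-1/219))) = sqrt(43031 + (10485*(1/14122) - 52/219)) = sqrt(43031 + (10485/14122 - 52/219)) = sqrt(43031 + 1561871/3092718) = sqrt(133084310129/3092718) = 67*sqrt(91689071386398)/3092718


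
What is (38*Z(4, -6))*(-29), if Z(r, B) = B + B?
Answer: 13224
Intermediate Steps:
Z(r, B) = 2*B
(38*Z(4, -6))*(-29) = (38*(2*(-6)))*(-29) = (38*(-12))*(-29) = -456*(-29) = 13224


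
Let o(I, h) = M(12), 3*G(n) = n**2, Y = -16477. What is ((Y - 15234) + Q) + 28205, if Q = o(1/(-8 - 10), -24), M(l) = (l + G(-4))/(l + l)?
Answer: -63095/18 ≈ -3505.3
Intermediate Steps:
G(n) = n**2/3
M(l) = (16/3 + l)/(2*l) (M(l) = (l + (1/3)*(-4)**2)/(l + l) = (l + (1/3)*16)/((2*l)) = (l + 16/3)*(1/(2*l)) = (16/3 + l)*(1/(2*l)) = (16/3 + l)/(2*l))
o(I, h) = 13/18 (o(I, h) = (1/6)*(16 + 3*12)/12 = (1/6)*(1/12)*(16 + 36) = (1/6)*(1/12)*52 = 13/18)
Q = 13/18 ≈ 0.72222
((Y - 15234) + Q) + 28205 = ((-16477 - 15234) + 13/18) + 28205 = (-31711 + 13/18) + 28205 = -570785/18 + 28205 = -63095/18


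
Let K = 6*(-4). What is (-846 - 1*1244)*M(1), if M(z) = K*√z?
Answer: 50160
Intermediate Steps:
K = -24
M(z) = -24*√z
(-846 - 1*1244)*M(1) = (-846 - 1*1244)*(-24*√1) = (-846 - 1244)*(-24*1) = -2090*(-24) = 50160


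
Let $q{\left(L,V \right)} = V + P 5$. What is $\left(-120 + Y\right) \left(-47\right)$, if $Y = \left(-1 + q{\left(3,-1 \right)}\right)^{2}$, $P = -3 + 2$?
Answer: $3337$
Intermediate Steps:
$P = -1$
$q{\left(L,V \right)} = -5 + V$ ($q{\left(L,V \right)} = V - 5 = -5 + V$)
$Y = 49$ ($Y = \left(-1 - 6\right)^{2} = \left(-7\right)^{2} = 49$)
$\left(-120 + Y\right) \left(-47\right) = \left(-120 + 49\right) \left(-47\right) = \left(-71\right) \left(-47\right) = 3337$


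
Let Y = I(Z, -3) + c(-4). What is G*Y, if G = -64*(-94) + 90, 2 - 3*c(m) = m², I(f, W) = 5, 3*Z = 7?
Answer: 6106/3 ≈ 2035.3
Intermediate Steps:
Z = 7/3 (Z = (⅓)*7 = 7/3 ≈ 2.3333)
c(m) = ⅔ - m²/3
Y = ⅓ (Y = 5 + (⅔ - ⅓*(-4)²) = 5 + (⅔ - ⅓*16) = 5 + (⅔ - 16/3) = 5 - 14/3 = ⅓ ≈ 0.33333)
G = 6106 (G = 6016 + 90 = 6106)
G*Y = 6106*(⅓) = 6106/3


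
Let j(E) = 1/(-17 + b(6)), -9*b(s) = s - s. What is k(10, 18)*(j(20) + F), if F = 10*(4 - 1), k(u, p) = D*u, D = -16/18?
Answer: -40720/153 ≈ -266.14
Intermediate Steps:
D = -8/9 (D = -16*1/18 = -8/9 ≈ -0.88889)
k(u, p) = -8*u/9
b(s) = 0 (b(s) = -(s - s)/9 = -1/9*0 = 0)
F = 30 (F = 10*3 = 30)
j(E) = -1/17 (j(E) = 1/(-17 + 0) = 1/(-17) = -1/17)
k(10, 18)*(j(20) + F) = (-8/9*10)*(-1/17 + 30) = -80/9*509/17 = -40720/153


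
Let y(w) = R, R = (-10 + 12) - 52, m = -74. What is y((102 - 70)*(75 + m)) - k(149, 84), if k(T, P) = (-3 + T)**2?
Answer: -21366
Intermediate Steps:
R = -50 (R = 2 - 52 = -50)
y(w) = -50
y((102 - 70)*(75 + m)) - k(149, 84) = -50 - (-3 + 149)**2 = -50 - 1*146**2 = -50 - 1*21316 = -50 - 21316 = -21366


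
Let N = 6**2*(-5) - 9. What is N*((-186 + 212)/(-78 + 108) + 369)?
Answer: -349524/5 ≈ -69905.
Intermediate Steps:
N = -189 (N = 36*(-5) - 9 = -180 - 9 = -189)
N*((-186 + 212)/(-78 + 108) + 369) = -189*((-186 + 212)/(-78 + 108) + 369) = -189*(26/30 + 369) = -189*(26*(1/30) + 369) = -189*(13/15 + 369) = -189*5548/15 = -349524/5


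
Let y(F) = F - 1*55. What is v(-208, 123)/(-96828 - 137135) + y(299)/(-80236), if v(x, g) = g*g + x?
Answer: -7292374/109141019 ≈ -0.066816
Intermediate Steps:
y(F) = -55 + F (y(F) = F - 55 = -55 + F)
v(x, g) = x + g**2 (v(x, g) = g**2 + x = x + g**2)
v(-208, 123)/(-96828 - 137135) + y(299)/(-80236) = (-208 + 123**2)/(-96828 - 137135) + (-55 + 299)/(-80236) = (-208 + 15129)/(-233963) + 244*(-1/80236) = 14921*(-1/233963) - 61/20059 = -347/5441 - 61/20059 = -7292374/109141019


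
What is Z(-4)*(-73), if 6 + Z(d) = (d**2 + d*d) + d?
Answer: -1606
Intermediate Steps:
Z(d) = -6 + d + 2*d**2 (Z(d) = -6 + ((d**2 + d*d) + d) = -6 + ((d**2 + d**2) + d) = -6 + (2*d**2 + d) = -6 + (d + 2*d**2) = -6 + d + 2*d**2)
Z(-4)*(-73) = (-6 - 4 + 2*(-4)**2)*(-73) = (-6 - 4 + 2*16)*(-73) = (-6 - 4 + 32)*(-73) = 22*(-73) = -1606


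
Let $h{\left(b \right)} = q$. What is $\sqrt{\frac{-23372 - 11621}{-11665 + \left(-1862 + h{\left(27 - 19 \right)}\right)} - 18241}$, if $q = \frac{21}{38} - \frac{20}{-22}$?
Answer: $\frac{i \sqrt{23318935010440347}}{1130735} \approx 135.05 i$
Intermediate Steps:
$q = \frac{611}{418}$ ($q = 21 \cdot \frac{1}{38} - - \frac{10}{11} = \frac{21}{38} + \frac{10}{11} = \frac{611}{418} \approx 1.4617$)
$h{\left(b \right)} = \frac{611}{418}$
$\sqrt{\frac{-23372 - 11621}{-11665 + \left(-1862 + h{\left(27 - 19 \right)}\right)} - 18241} = \sqrt{\frac{-23372 - 11621}{-11665 + \left(-1862 + \frac{611}{418}\right)} - 18241} = \sqrt{- \frac{34993}{-11665 - \frac{777705}{418}} - 18241} = \sqrt{- \frac{34993}{- \frac{5653675}{418}} - 18241} = \sqrt{\left(-34993\right) \left(- \frac{418}{5653675}\right) - 18241} = \sqrt{\frac{14627074}{5653675} - 18241} = \sqrt{- \frac{103114058601}{5653675}} = \frac{i \sqrt{23318935010440347}}{1130735}$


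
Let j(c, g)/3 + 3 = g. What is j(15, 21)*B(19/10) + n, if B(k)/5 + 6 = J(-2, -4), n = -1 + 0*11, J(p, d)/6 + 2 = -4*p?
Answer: 8099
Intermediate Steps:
j(c, g) = -9 + 3*g
J(p, d) = -12 - 24*p (J(p, d) = -12 + 6*(-4*p) = -12 - 24*p)
n = -1 (n = -1 + 0 = -1)
B(k) = 150 (B(k) = -30 + 5*(-12 - 24*(-2)) = -30 + 5*(-12 + 48) = -30 + 5*36 = -30 + 180 = 150)
j(15, 21)*B(19/10) + n = (-9 + 3*21)*150 - 1 = (-9 + 63)*150 - 1 = 54*150 - 1 = 8100 - 1 = 8099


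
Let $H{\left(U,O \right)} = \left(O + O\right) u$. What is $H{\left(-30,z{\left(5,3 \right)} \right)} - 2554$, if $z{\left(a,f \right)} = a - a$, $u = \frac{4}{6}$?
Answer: $-2554$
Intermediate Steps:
$u = \frac{2}{3}$ ($u = 4 \cdot \frac{1}{6} = \frac{2}{3} \approx 0.66667$)
$z{\left(a,f \right)} = 0$
$H{\left(U,O \right)} = \frac{4 O}{3}$ ($H{\left(U,O \right)} = \left(O + O\right) \frac{2}{3} = 2 O \frac{2}{3} = \frac{4 O}{3}$)
$H{\left(-30,z{\left(5,3 \right)} \right)} - 2554 = \frac{4}{3} \cdot 0 - 2554 = 0 - 2554 = -2554$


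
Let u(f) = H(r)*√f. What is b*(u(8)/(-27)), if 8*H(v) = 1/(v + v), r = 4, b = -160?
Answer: 5*√2/27 ≈ 0.26189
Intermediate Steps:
H(v) = 1/(16*v) (H(v) = 1/(8*(v + v)) = 1/(8*((2*v))) = (1/(2*v))/8 = 1/(16*v))
u(f) = √f/64 (u(f) = ((1/16)/4)*√f = ((1/16)*(¼))*√f = √f/64)
b*(u(8)/(-27)) = -160*√8/64/(-27) = -160*(2*√2)/64*(-1)/27 = -160*√2/32*(-1)/27 = -(-5)*√2/27 = 5*√2/27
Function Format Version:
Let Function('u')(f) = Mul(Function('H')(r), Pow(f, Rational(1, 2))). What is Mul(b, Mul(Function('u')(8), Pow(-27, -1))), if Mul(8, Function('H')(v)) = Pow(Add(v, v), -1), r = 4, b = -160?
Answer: Mul(Rational(5, 27), Pow(2, Rational(1, 2))) ≈ 0.26189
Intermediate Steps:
Function('H')(v) = Mul(Rational(1, 16), Pow(v, -1)) (Function('H')(v) = Mul(Rational(1, 8), Pow(Add(v, v), -1)) = Mul(Rational(1, 8), Pow(Mul(2, v), -1)) = Mul(Rational(1, 8), Mul(Rational(1, 2), Pow(v, -1))) = Mul(Rational(1, 16), Pow(v, -1)))
Function('u')(f) = Mul(Rational(1, 64), Pow(f, Rational(1, 2))) (Function('u')(f) = Mul(Mul(Rational(1, 16), Pow(4, -1)), Pow(f, Rational(1, 2))) = Mul(Mul(Rational(1, 16), Rational(1, 4)), Pow(f, Rational(1, 2))) = Mul(Rational(1, 64), Pow(f, Rational(1, 2))))
Mul(b, Mul(Function('u')(8), Pow(-27, -1))) = Mul(-160, Mul(Mul(Rational(1, 64), Pow(8, Rational(1, 2))), Pow(-27, -1))) = Mul(-160, Mul(Mul(Rational(1, 64), Mul(2, Pow(2, Rational(1, 2)))), Rational(-1, 27))) = Mul(-160, Mul(Mul(Rational(1, 32), Pow(2, Rational(1, 2))), Rational(-1, 27))) = Mul(-160, Mul(Rational(-1, 864), Pow(2, Rational(1, 2)))) = Mul(Rational(5, 27), Pow(2, Rational(1, 2)))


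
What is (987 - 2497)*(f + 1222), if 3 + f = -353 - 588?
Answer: -419780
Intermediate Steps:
f = -944 (f = -3 + (-353 - 588) = -3 - 941 = -944)
(987 - 2497)*(f + 1222) = (987 - 2497)*(-944 + 1222) = -1510*278 = -419780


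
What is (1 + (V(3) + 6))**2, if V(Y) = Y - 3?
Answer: 49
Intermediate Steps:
V(Y) = -3 + Y
(1 + (V(3) + 6))**2 = (1 + ((-3 + 3) + 6))**2 = (1 + (0 + 6))**2 = (1 + 6)**2 = 7**2 = 49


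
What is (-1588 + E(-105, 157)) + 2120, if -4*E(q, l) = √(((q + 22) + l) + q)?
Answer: 532 - I*√31/4 ≈ 532.0 - 1.3919*I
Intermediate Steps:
E(q, l) = -√(22 + l + 2*q)/4 (E(q, l) = -√(((q + 22) + l) + q)/4 = -√(((22 + q) + l) + q)/4 = -√((22 + l + q) + q)/4 = -√(22 + l + 2*q)/4)
(-1588 + E(-105, 157)) + 2120 = (-1588 - √(22 + 157 + 2*(-105))/4) + 2120 = (-1588 - √(22 + 157 - 210)/4) + 2120 = (-1588 - I*√31/4) + 2120 = 532 - I*√31/4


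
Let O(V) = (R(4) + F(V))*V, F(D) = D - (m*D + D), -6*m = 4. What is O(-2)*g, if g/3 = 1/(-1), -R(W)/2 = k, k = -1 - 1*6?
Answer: 76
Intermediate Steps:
m = -⅔ (m = -⅙*4 = -⅔ ≈ -0.66667)
k = -7 (k = -1 - 6 = -7)
R(W) = 14 (R(W) = -2*(-7) = 14)
g = -3 (g = 3/(-1) = 3*(-1) = -3)
F(D) = 2*D/3 (F(D) = D - (-2*D/3 + D) = D - D/3 = 2*D/3)
O(V) = V*(14 + 2*V/3) (O(V) = (14 + 2*V/3)*V = V*(14 + 2*V/3))
O(-2)*g = ((⅔)*(-2)*(21 - 2))*(-3) = ((⅔)*(-2)*19)*(-3) = -76/3*(-3) = 76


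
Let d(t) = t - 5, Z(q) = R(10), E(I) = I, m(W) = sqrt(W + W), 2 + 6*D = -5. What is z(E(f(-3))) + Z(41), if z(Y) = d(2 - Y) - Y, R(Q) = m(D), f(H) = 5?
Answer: -13 + I*sqrt(21)/3 ≈ -13.0 + 1.5275*I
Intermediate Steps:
D = -7/6 (D = -1/3 + (1/6)*(-5) = -1/3 - 5/6 = -7/6 ≈ -1.1667)
m(W) = sqrt(2)*sqrt(W) (m(W) = sqrt(2*W) = sqrt(2)*sqrt(W))
R(Q) = I*sqrt(21)/3 (R(Q) = sqrt(2)*sqrt(-7/6) = sqrt(2)*(I*sqrt(42)/6) = I*sqrt(21)/3)
Z(q) = I*sqrt(21)/3
d(t) = -5 + t
z(Y) = -3 - 2*Y (z(Y) = (-5 + (2 - Y)) - Y = (-3 - Y) - Y = -3 - 2*Y)
z(E(f(-3))) + Z(41) = (-3 - 2*5) + I*sqrt(21)/3 = (-3 - 10) + I*sqrt(21)/3 = -13 + I*sqrt(21)/3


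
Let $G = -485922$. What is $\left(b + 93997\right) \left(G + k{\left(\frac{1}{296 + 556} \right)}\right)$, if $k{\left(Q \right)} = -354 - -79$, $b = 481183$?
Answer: $-279650790460$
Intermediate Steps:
$k{\left(Q \right)} = -275$ ($k{\left(Q \right)} = -354 + 79 = -275$)
$\left(b + 93997\right) \left(G + k{\left(\frac{1}{296 + 556} \right)}\right) = \left(481183 + 93997\right) \left(-485922 - 275\right) = 575180 \left(-486197\right) = -279650790460$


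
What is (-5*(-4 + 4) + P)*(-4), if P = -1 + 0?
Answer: 4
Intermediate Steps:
P = -1
(-5*(-4 + 4) + P)*(-4) = (-5*(-4 + 4) - 1)*(-4) = (-5*0 - 1)*(-4) = (0 - 1)*(-4) = -1*(-4) = 4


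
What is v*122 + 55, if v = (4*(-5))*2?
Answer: -4825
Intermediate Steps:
v = -40 (v = -20*2 = -40)
v*122 + 55 = -40*122 + 55 = -4880 + 55 = -4825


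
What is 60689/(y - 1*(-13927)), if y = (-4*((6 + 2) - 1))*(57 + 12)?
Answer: 60689/11995 ≈ 5.0595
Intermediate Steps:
y = -1932 (y = -4*(8 - 1)*69 = -4*7*69 = -28*69 = -1932)
60689/(y - 1*(-13927)) = 60689/(-1932 - 1*(-13927)) = 60689/(-1932 + 13927) = 60689/11995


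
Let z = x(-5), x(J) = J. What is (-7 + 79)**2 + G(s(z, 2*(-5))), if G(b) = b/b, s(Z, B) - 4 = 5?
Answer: 5185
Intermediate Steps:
z = -5
s(Z, B) = 9 (s(Z, B) = 4 + 5 = 9)
G(b) = 1
(-7 + 79)**2 + G(s(z, 2*(-5))) = (-7 + 79)**2 + 1 = 72**2 + 1 = 5184 + 1 = 5185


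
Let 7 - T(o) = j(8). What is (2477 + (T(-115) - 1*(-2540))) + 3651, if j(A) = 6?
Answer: 8669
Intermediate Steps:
T(o) = 1 (T(o) = 7 - 1*6 = 7 - 6 = 1)
(2477 + (T(-115) - 1*(-2540))) + 3651 = (2477 + (1 - 1*(-2540))) + 3651 = (2477 + (1 + 2540)) + 3651 = (2477 + 2541) + 3651 = 5018 + 3651 = 8669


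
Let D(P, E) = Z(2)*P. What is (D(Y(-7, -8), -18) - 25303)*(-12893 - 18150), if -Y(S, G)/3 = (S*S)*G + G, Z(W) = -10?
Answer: 1157997029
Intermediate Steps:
Y(S, G) = -3*G - 3*G*S² (Y(S, G) = -3*((S*S)*G + G) = -3*(S²*G + G) = -3*(G*S² + G) = -3*(G + G*S²) = -3*G - 3*G*S²)
D(P, E) = -10*P
(D(Y(-7, -8), -18) - 25303)*(-12893 - 18150) = (-(-30)*(-8)*(1 + (-7)²) - 25303)*(-12893 - 18150) = (-(-30)*(-8)*(1 + 49) - 25303)*(-31043) = (-(-30)*(-8)*50 - 25303)*(-31043) = (-10*1200 - 25303)*(-31043) = (-12000 - 25303)*(-31043) = -37303*(-31043) = 1157997029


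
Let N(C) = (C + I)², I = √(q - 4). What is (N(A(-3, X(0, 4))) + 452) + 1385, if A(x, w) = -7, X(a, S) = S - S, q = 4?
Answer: 1886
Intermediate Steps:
X(a, S) = 0
I = 0 (I = √(4 - 4) = √0 = 0)
N(C) = C² (N(C) = (C + 0)² = C²)
(N(A(-3, X(0, 4))) + 452) + 1385 = ((-7)² + 452) + 1385 = (49 + 452) + 1385 = 501 + 1385 = 1886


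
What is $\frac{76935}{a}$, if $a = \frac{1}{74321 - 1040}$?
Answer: $5637873735$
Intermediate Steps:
$a = \frac{1}{73281} \approx 1.3646 \cdot 10^{-5}$
$\frac{76935}{a} = 76935 \frac{1}{\frac{1}{73281}} = 76935 \cdot 73281 = 5637873735$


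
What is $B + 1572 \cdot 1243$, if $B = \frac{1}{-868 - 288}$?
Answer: $\frac{2258819375}{1156} \approx 1.954 \cdot 10^{6}$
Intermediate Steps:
$B = - \frac{1}{1156}$ ($B = \frac{1}{-868 - 288} = \frac{1}{-1156} = - \frac{1}{1156} \approx -0.00086505$)
$B + 1572 \cdot 1243 = - \frac{1}{1156} + 1572 \cdot 1243 = - \frac{1}{1156} + 1953996 = \frac{2258819375}{1156}$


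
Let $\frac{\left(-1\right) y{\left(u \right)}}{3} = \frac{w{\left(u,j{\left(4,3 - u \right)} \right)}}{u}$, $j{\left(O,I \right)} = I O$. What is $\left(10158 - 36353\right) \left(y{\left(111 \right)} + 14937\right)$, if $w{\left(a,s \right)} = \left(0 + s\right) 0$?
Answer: $-391274715$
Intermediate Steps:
$w{\left(a,s \right)} = 0$ ($w{\left(a,s \right)} = s 0 = 0$)
$y{\left(u \right)} = 0$ ($y{\left(u \right)} = - 3 \frac{0}{u} = \left(-3\right) 0 = 0$)
$\left(10158 - 36353\right) \left(y{\left(111 \right)} + 14937\right) = \left(10158 - 36353\right) \left(0 + 14937\right) = \left(-26195\right) 14937 = -391274715$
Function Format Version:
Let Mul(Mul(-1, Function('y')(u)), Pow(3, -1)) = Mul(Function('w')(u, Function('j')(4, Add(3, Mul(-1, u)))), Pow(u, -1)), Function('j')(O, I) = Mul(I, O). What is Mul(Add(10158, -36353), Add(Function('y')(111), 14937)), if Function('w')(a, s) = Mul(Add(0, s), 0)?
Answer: -391274715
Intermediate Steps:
Function('w')(a, s) = 0 (Function('w')(a, s) = Mul(s, 0) = 0)
Function('y')(u) = 0 (Function('y')(u) = Mul(-3, Mul(0, Pow(u, -1))) = Mul(-3, 0) = 0)
Mul(Add(10158, -36353), Add(Function('y')(111), 14937)) = Mul(Add(10158, -36353), Add(0, 14937)) = Mul(-26195, 14937) = -391274715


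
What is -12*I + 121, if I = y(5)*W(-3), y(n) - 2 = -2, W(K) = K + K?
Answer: 121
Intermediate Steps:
W(K) = 2*K
y(n) = 0 (y(n) = 2 - 2 = 0)
I = 0 (I = 0*(2*(-3)) = 0*(-6) = 0)
-12*I + 121 = -12*0 + 121 = 0 + 121 = 121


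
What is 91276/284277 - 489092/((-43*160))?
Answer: 34916396341/488956440 ≈ 71.410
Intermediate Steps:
91276/284277 - 489092/((-43*160)) = 91276*(1/284277) - 489092/(-6880) = 91276/284277 - 489092*(-1/6880) = 91276/284277 + 122273/1720 = 34916396341/488956440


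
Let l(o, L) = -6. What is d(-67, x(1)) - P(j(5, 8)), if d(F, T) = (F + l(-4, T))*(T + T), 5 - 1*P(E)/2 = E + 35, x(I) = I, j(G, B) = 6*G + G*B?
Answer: 54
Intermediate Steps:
j(G, B) = 6*G + B*G
P(E) = -60 - 2*E (P(E) = 10 - 2*(E + 35) = 10 - 2*(35 + E) = 10 + (-70 - 2*E) = -60 - 2*E)
d(F, T) = 2*T*(-6 + F) (d(F, T) = (F - 6)*(T + T) = (-6 + F)*(2*T) = 2*T*(-6 + F))
d(-67, x(1)) - P(j(5, 8)) = 2*1*(-6 - 67) - (-60 - 10*(6 + 8)) = 2*1*(-73) - (-60 - 10*14) = -146 - (-60 - 2*70) = -146 - (-60 - 140) = -146 - 1*(-200) = -146 + 200 = 54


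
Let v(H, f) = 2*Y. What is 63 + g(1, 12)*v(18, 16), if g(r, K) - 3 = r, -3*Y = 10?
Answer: 109/3 ≈ 36.333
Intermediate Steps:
Y = -10/3 (Y = -⅓*10 = -10/3 ≈ -3.3333)
v(H, f) = -20/3 (v(H, f) = 2*(-10/3) = -20/3)
g(r, K) = 3 + r
63 + g(1, 12)*v(18, 16) = 63 + (3 + 1)*(-20/3) = 63 + 4*(-20/3) = 63 - 80/3 = 109/3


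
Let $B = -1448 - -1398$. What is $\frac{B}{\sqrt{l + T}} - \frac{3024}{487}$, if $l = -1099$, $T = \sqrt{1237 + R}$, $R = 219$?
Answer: $- \frac{3024}{487} + \frac{50 i}{\sqrt{1099 - 4 \sqrt{91}}} \approx -6.2094 + 1.5351 i$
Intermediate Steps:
$T = 4 \sqrt{91}$ ($T = \sqrt{1237 + 219} = \sqrt{1456} = 4 \sqrt{91} \approx 38.158$)
$B = -50$ ($B = -1448 + 1398 = -50$)
$\frac{B}{\sqrt{l + T}} - \frac{3024}{487} = - \frac{50}{\sqrt{-1099 + 4 \sqrt{91}}} - \frac{3024}{487} = - \frac{3024}{487} - \frac{50}{\sqrt{-1099 + 4 \sqrt{91}}}$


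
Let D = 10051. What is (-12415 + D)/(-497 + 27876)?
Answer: -2364/27379 ≈ -0.086344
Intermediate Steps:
(-12415 + D)/(-497 + 27876) = (-12415 + 10051)/(-497 + 27876) = -2364/27379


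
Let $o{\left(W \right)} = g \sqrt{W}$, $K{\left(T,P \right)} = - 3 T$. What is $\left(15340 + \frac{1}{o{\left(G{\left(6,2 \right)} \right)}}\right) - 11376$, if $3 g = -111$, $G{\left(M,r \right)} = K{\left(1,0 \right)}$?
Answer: $3964 + \frac{i \sqrt{3}}{111} \approx 3964.0 + 0.015604 i$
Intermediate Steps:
$G{\left(M,r \right)} = -3$ ($G{\left(M,r \right)} = \left(-3\right) 1 = -3$)
$g = -37$ ($g = \frac{1}{3} \left(-111\right) = -37$)
$o{\left(W \right)} = - 37 \sqrt{W}$
$\left(15340 + \frac{1}{o{\left(G{\left(6,2 \right)} \right)}}\right) - 11376 = \left(15340 + \frac{1}{\left(-37\right) \sqrt{-3}}\right) - 11376 = \left(15340 + \frac{1}{\left(-37\right) i \sqrt{3}}\right) - 11376 = \left(15340 + \frac{i \sqrt{3}}{111}\right) - 11376 = 3964 + \frac{i \sqrt{3}}{111}$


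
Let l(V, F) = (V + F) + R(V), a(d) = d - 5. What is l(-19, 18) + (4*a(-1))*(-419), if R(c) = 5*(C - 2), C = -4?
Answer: 10025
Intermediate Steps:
a(d) = -5 + d
R(c) = -30 (R(c) = 5*(-4 - 2) = 5*(-6) = -30)
l(V, F) = -30 + F + V (l(V, F) = (V + F) - 30 = (F + V) - 30 = -30 + F + V)
l(-19, 18) + (4*a(-1))*(-419) = (-30 + 18 - 19) + (4*(-5 - 1))*(-419) = -31 + (4*(-6))*(-419) = -31 - 24*(-419) = -31 + 10056 = 10025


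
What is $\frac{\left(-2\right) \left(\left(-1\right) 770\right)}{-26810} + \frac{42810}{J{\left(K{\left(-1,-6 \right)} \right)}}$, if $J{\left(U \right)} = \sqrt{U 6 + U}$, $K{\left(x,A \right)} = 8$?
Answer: $- \frac{22}{383} + \frac{21405 \sqrt{14}}{14} \approx 5720.7$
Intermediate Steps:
$J{\left(U \right)} = \sqrt{7} \sqrt{U}$ ($J{\left(U \right)} = \sqrt{6 U + U} = \sqrt{7 U} = \sqrt{7} \sqrt{U}$)
$\frac{\left(-2\right) \left(\left(-1\right) 770\right)}{-26810} + \frac{42810}{J{\left(K{\left(-1,-6 \right)} \right)}} = \frac{\left(-2\right) \left(\left(-1\right) 770\right)}{-26810} + \frac{42810}{\sqrt{7} \sqrt{8}} = \left(-2\right) \left(-770\right) \left(- \frac{1}{26810}\right) + \frac{42810}{\sqrt{7} \cdot 2 \sqrt{2}} = 1540 \left(- \frac{1}{26810}\right) + \frac{42810}{2 \sqrt{14}} = - \frac{22}{383} + 42810 \frac{\sqrt{14}}{28} = - \frac{22}{383} + \frac{21405 \sqrt{14}}{14}$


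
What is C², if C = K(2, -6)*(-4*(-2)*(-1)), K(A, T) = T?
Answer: 2304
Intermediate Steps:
C = 48 (C = -6*(-4*(-2))*(-1) = -48*(-1) = -6*(-8) = 48)
C² = 48² = 2304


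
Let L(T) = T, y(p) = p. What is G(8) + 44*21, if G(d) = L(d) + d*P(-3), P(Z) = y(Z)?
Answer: 908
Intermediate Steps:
P(Z) = Z
G(d) = -2*d (G(d) = d + d*(-3) = d - 3*d = -2*d)
G(8) + 44*21 = -2*8 + 44*21 = -16 + 924 = 908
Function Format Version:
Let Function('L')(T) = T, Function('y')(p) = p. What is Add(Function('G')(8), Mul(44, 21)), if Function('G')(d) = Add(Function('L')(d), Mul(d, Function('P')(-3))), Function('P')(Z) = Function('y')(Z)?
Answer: 908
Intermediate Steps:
Function('P')(Z) = Z
Function('G')(d) = Mul(-2, d) (Function('G')(d) = Add(d, Mul(d, -3)) = Add(d, Mul(-3, d)) = Mul(-2, d))
Add(Function('G')(8), Mul(44, 21)) = Add(Mul(-2, 8), Mul(44, 21)) = Add(-16, 924) = 908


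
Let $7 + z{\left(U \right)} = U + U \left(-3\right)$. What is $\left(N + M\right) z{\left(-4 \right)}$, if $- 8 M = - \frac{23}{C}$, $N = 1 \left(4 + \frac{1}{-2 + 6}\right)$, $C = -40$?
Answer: $\frac{1337}{320} \approx 4.1781$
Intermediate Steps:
$z{\left(U \right)} = -7 - 2 U$ ($z{\left(U \right)} = -7 + \left(U + U \left(-3\right)\right) = -7 + \left(U - 3 U\right) = -7 - 2 U$)
$N = \frac{17}{4}$ ($N = 1 \left(4 + \frac{1}{4}\right) = 1 \cdot \frac{17}{4} = \frac{17}{4} \approx 4.25$)
$M = - \frac{23}{320}$ ($M = - \frac{\left(-23\right) \frac{1}{-40}}{8} = - \frac{\left(-23\right) \left(- \frac{1}{40}\right)}{8} = \left(- \frac{1}{8}\right) \frac{23}{40} = - \frac{23}{320} \approx -0.071875$)
$\left(N + M\right) z{\left(-4 \right)} = \left(\frac{17}{4} - \frac{23}{320}\right) \left(-7 - -8\right) = \frac{1337 \left(-7 + 8\right)}{320} = \frac{1337}{320} \cdot 1 = \frac{1337}{320}$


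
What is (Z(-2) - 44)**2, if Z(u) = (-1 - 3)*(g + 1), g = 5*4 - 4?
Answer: 12544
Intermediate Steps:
g = 16 (g = 20 - 4 = 16)
Z(u) = -68 (Z(u) = (-1 - 3)*(16 + 1) = -4*17 = -68)
(Z(-2) - 44)**2 = (-68 - 44)**2 = (-112)**2 = 12544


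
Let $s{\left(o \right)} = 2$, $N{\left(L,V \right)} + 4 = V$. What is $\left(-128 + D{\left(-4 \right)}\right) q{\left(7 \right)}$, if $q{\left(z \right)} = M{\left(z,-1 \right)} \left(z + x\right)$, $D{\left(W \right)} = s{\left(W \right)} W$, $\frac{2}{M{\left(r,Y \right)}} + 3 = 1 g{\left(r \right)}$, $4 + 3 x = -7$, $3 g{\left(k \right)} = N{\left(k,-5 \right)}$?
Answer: $\frac{1360}{9} \approx 151.11$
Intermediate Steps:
$N{\left(L,V \right)} = -4 + V$
$g{\left(k \right)} = -3$ ($g{\left(k \right)} = \frac{-4 - 5}{3} = \frac{1}{3} \left(-9\right) = -3$)
$x = - \frac{11}{3}$ ($x = - \frac{4}{3} + \frac{1}{3} \left(-7\right) = - \frac{4}{3} - \frac{7}{3} = - \frac{11}{3} \approx -3.6667$)
$M{\left(r,Y \right)} = - \frac{1}{3}$ ($M{\left(r,Y \right)} = \frac{2}{-3 + 1 \left(-3\right)} = \frac{2}{-3 - 3} = \frac{2}{-6} = 2 \left(- \frac{1}{6}\right) = - \frac{1}{3}$)
$D{\left(W \right)} = 2 W$
$q{\left(z \right)} = \frac{11}{9} - \frac{z}{3}$ ($q{\left(z \right)} = - \frac{z - \frac{11}{3}}{3} = - \frac{- \frac{11}{3} + z}{3} = \frac{11}{9} - \frac{z}{3}$)
$\left(-128 + D{\left(-4 \right)}\right) q{\left(7 \right)} = \left(-128 + 2 \left(-4\right)\right) \left(\frac{11}{9} - \frac{7}{3}\right) = \left(-128 - 8\right) \left(\frac{11}{9} - \frac{7}{3}\right) = \left(-136\right) \left(- \frac{10}{9}\right) = \frac{1360}{9}$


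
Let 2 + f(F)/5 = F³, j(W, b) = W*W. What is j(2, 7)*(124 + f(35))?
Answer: 857956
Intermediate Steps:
j(W, b) = W²
f(F) = -10 + 5*F³
j(2, 7)*(124 + f(35)) = 2²*(124 + (-10 + 5*35³)) = 4*(124 + (-10 + 5*42875)) = 4*(124 + (-10 + 214375)) = 4*(124 + 214365) = 4*214489 = 857956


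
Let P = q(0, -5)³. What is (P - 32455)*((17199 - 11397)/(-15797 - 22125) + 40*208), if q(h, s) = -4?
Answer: -5129957417261/18961 ≈ -2.7055e+8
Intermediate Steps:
P = -64 (P = (-4)³ = -64)
(P - 32455)*((17199 - 11397)/(-15797 - 22125) + 40*208) = (-64 - 32455)*((17199 - 11397)/(-15797 - 22125) + 40*208) = -32519*(5802/(-37922) + 8320) = -32519*(5802*(-1/37922) + 8320) = -32519*(-2901/18961 + 8320) = -32519*157752619/18961 = -5129957417261/18961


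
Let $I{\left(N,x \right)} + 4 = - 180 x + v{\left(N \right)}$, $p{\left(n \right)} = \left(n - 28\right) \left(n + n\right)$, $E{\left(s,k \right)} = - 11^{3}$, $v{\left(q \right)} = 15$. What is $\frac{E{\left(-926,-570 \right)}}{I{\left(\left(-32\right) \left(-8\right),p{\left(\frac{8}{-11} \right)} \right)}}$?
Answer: $\frac{161051}{908749} \approx 0.17722$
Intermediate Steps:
$E{\left(s,k \right)} = -1331$ ($E{\left(s,k \right)} = \left(-1\right) 1331 = -1331$)
$p{\left(n \right)} = 2 n \left(-28 + n\right)$ ($p{\left(n \right)} = \left(-28 + n\right) 2 n = 2 n \left(-28 + n\right)$)
$I{\left(N,x \right)} = 11 - 180 x$ ($I{\left(N,x \right)} = -4 - \left(-15 + 180 x\right) = 11 - 180 x$)
$\frac{E{\left(-926,-570 \right)}}{I{\left(\left(-32\right) \left(-8\right),p{\left(\frac{8}{-11} \right)} \right)}} = - \frac{1331}{11 - 180 \cdot 2 \frac{8}{-11} \left(-28 + \frac{8}{-11}\right)} = - \frac{1331}{11 - 180 \cdot 2 \cdot 8 \left(- \frac{1}{11}\right) \left(-28 + 8 \left(- \frac{1}{11}\right)\right)} = - \frac{1331}{11 - 180 \cdot 2 \left(- \frac{8}{11}\right) \left(-28 - \frac{8}{11}\right)} = - \frac{1331}{11 - 180 \cdot 2 \left(- \frac{8}{11}\right) \left(- \frac{316}{11}\right)} = - \frac{1331}{11 - \frac{910080}{121}} = - \frac{1331}{- \frac{908749}{121}} = \left(-1331\right) \left(- \frac{121}{908749}\right) = \frac{161051}{908749}$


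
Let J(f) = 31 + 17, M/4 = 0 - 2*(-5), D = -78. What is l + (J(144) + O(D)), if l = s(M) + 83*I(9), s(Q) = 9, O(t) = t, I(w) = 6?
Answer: 477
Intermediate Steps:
M = 40 (M = 4*(0 - 2*(-5)) = 4*(0 + 10) = 4*10 = 40)
J(f) = 48
l = 507 (l = 9 + 83*6 = 9 + 498 = 507)
l + (J(144) + O(D)) = 507 + (48 - 78) = 507 - 30 = 477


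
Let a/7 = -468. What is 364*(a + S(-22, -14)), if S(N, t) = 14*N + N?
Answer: -1312584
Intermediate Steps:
a = -3276 (a = 7*(-468) = -3276)
S(N, t) = 15*N
364*(a + S(-22, -14)) = 364*(-3276 + 15*(-22)) = 364*(-3276 - 330) = 364*(-3606) = -1312584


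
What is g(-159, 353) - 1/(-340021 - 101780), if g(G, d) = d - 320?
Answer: 14579434/441801 ≈ 33.000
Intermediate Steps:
g(G, d) = -320 + d
g(-159, 353) - 1/(-340021 - 101780) = (-320 + 353) - 1/(-340021 - 101780) = 33 - 1/(-441801) = 33 - 1*(-1/441801) = 33 + 1/441801 = 14579434/441801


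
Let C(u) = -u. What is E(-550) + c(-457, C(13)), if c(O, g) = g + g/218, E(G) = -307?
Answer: -69773/218 ≈ -320.06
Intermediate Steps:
c(O, g) = 219*g/218 (c(O, g) = g + g*(1/218) = g + g/218 = 219*g/218)
E(-550) + c(-457, C(13)) = -307 + 219*(-1*13)/218 = -307 + (219/218)*(-13) = -307 - 2847/218 = -69773/218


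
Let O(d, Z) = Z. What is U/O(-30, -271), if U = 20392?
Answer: -20392/271 ≈ -75.247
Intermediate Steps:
U/O(-30, -271) = 20392/(-271) = 20392*(-1/271) = -20392/271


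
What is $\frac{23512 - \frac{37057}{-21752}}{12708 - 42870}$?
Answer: $- \frac{170490027}{218694608} \approx -0.77958$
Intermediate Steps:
$\frac{23512 - \frac{37057}{-21752}}{12708 - 42870} = \frac{23512 - - \frac{37057}{21752}}{-30162} = \left(23512 + \frac{37057}{21752}\right) \left(- \frac{1}{30162}\right) = \frac{511470081}{21752} \left(- \frac{1}{30162}\right) = - \frac{170490027}{218694608}$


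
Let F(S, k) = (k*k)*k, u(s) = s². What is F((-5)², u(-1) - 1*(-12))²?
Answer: 4826809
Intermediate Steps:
F(S, k) = k³ (F(S, k) = k²*k = k³)
F((-5)², u(-1) - 1*(-12))² = (((-1)² - 1*(-12))³)² = ((1 + 12)³)² = (13³)² = 2197² = 4826809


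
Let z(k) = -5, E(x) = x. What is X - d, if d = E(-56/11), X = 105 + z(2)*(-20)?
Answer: 2311/11 ≈ 210.09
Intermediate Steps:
X = 205 (X = 105 - 5*(-20) = 105 + 100 = 205)
d = -56/11 ≈ -5.0909
X - d = 205 - 1*(-56/11) = 205 + 56/11 = 2311/11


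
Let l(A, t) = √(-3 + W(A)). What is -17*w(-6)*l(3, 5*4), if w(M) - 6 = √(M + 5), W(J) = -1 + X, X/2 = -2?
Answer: √2*(34 - 204*I) ≈ 48.083 - 288.5*I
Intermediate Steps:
X = -4 (X = 2*(-2) = -4)
W(J) = -5 (W(J) = -1 - 4 = -5)
w(M) = 6 + √(5 + M) (w(M) = 6 + √(M + 5) = 6 + √(5 + M))
l(A, t) = 2*I*√2 (l(A, t) = √(-3 - 5) = √(-8) = 2*I*√2)
-17*w(-6)*l(3, 5*4) = -17*(6 + √(5 - 6))*2*I*√2 = -17*(6 + √(-1))*2*I*√2 = -17*(6 + I)*2*I*√2 = -(102 + 17*I)*2*I*√2 = -2*I*√2*(102 + 17*I)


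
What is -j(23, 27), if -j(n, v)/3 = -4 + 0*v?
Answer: -12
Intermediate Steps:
j(n, v) = 12 (j(n, v) = -3*(-4 + 0*v) = -3*(-4 + 0) = -3*(-4) = 12)
-j(23, 27) = -1*12 = -12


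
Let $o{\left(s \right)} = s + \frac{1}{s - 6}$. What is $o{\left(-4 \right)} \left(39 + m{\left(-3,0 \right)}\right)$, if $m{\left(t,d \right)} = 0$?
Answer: $- \frac{1599}{10} \approx -159.9$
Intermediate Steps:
$o{\left(s \right)} = s + \frac{1}{-6 + s}$ ($o{\left(s \right)} = s + \frac{1}{s - 6} = s + \frac{1}{-6 + s}$)
$o{\left(-4 \right)} \left(39 + m{\left(-3,0 \right)}\right) = \frac{1 + \left(-4\right)^{2} - -24}{-6 - 4} \left(39 + 0\right) = \frac{1 + 16 + 24}{-10} \cdot 39 = \left(- \frac{1}{10}\right) 41 \cdot 39 = \left(- \frac{41}{10}\right) 39 = - \frac{1599}{10}$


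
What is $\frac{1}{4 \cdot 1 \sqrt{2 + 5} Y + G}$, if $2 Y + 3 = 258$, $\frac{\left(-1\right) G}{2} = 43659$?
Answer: $- \frac{693}{60496924} - \frac{85 \sqrt{7}}{1270435404} \approx -1.1632 \cdot 10^{-5}$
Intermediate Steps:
$G = -87318$ ($G = \left(-2\right) 43659 = -87318$)
$Y = \frac{255}{2}$ ($Y = - \frac{3}{2} + \frac{1}{2} \cdot 258 = - \frac{3}{2} + 129 = \frac{255}{2} \approx 127.5$)
$\frac{1}{4 \cdot 1 \sqrt{2 + 5} Y + G} = \frac{1}{4 \cdot 1 \sqrt{2 + 5} \cdot \frac{255}{2} - 87318} = \frac{1}{4 \sqrt{7} \cdot \frac{255}{2} - 87318} = \frac{1}{510 \sqrt{7} - 87318} = \frac{1}{-87318 + 510 \sqrt{7}}$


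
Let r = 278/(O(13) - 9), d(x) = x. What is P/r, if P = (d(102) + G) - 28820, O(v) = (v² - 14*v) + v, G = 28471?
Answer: 2223/278 ≈ 7.9964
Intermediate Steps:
O(v) = v² - 13*v
r = -278/9 (r = 278/(13*(-13 + 13) - 9) = 278/(13*0 - 9) = 278/(0 - 9) = 278/(-9) = -⅑*278 = -278/9 ≈ -30.889)
P = -247 (P = (102 + 28471) - 28820 = 28573 - 28820 = -247)
P/r = -247/(-278/9) = -247*(-9/278) = 2223/278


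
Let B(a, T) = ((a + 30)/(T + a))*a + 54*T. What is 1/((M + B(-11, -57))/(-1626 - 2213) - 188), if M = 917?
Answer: -261052/48931037 ≈ -0.0053351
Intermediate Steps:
B(a, T) = 54*T + a*(30 + a)/(T + a) (B(a, T) = ((30 + a)/(T + a))*a + 54*T = a*(30 + a)/(T + a) + 54*T = 54*T + a*(30 + a)/(T + a))
1/((M + B(-11, -57))/(-1626 - 2213) - 188) = 1/((917 + ((-11)² + 30*(-11) + 54*(-57)² + 54*(-57)*(-11))/(-57 - 11))/(-1626 - 2213) - 188) = 1/((917 + (121 - 330 + 54*3249 + 33858)/(-68))/(-3839) - 188) = 1/((917 - (121 - 330 + 175446 + 33858)/68)*(-1/3839) - 188) = 1/((917 - 1/68*209095)*(-1/3839) - 188) = 1/((917 - 209095/68)*(-1/3839) - 188) = 1/(-146739/68*(-1/3839) - 188) = 1/(146739/261052 - 188) = 1/(-48931037/261052) = -261052/48931037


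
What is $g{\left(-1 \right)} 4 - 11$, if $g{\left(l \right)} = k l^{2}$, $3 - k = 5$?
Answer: $-19$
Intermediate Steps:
$k = -2$ ($k = 3 - 5 = -2$)
$g{\left(l \right)} = - 2 l^{2}$
$g{\left(-1 \right)} 4 - 11 = - 2 \left(-1\right)^{2} \cdot 4 - 11 = \left(-2\right) 1 \cdot 4 - 11 = \left(-2\right) 4 - 11 = -8 - 11 = -19$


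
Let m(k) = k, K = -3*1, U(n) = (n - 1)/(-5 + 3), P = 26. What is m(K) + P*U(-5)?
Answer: 75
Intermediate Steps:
U(n) = ½ - n/2 (U(n) = (-1 + n)/(-2) = (-1 + n)*(-½) = ½ - n/2)
K = -3
m(K) + P*U(-5) = -3 + 26*(½ - ½*(-5)) = -3 + 26*(½ + 5/2) = -3 + 26*3 = -3 + 78 = 75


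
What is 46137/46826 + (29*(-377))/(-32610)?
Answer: 38778389/29365305 ≈ 1.3206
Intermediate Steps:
46137/46826 + (29*(-377))/(-32610) = 46137*(1/46826) - 10933*(-1/32610) = 3549/3602 + 10933/32610 = 38778389/29365305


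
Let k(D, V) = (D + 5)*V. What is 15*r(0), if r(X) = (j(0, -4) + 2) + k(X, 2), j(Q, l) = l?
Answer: 120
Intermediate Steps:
k(D, V) = V*(5 + D) (k(D, V) = (5 + D)*V = V*(5 + D))
r(X) = 8 + 2*X (r(X) = (-4 + 2) + 2*(5 + X) = -2 + (10 + 2*X) = 8 + 2*X)
15*r(0) = 15*(8 + 2*0) = 15*(8 + 0) = 15*8 = 120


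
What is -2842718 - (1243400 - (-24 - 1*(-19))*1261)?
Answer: -4092423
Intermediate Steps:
-2842718 - (1243400 - (-24 - 1*(-19))*1261) = -2842718 - (1243400 - (-24 + 19)*1261) = -2842718 - (1243400 - (-5)*1261) = -2842718 - (1243400 - 1*(-6305)) = -2842718 - (1243400 + 6305) = -2842718 - 1*1249705 = -2842718 - 1249705 = -4092423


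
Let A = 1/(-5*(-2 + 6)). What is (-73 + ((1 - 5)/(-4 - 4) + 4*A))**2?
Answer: 528529/100 ≈ 5285.3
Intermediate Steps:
A = -1/20 (A = 1/(-5*4) = 1/(-20) = 1*(-1/20) = -1/20 ≈ -0.050000)
(-73 + ((1 - 5)/(-4 - 4) + 4*A))**2 = (-73 + ((1 - 5)/(-4 - 4) + 4*(-1/20)))**2 = (-73 + (-4/(-8) - 1/5))**2 = (-73 + (-4*(-1/8) - 1/5))**2 = (-73 + (1/2 - 1/5))**2 = (-73 + 3/10)**2 = (-727/10)**2 = 528529/100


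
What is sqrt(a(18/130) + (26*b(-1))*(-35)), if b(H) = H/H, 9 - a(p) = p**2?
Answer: I*sqrt(3806806)/65 ≈ 30.017*I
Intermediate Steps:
a(p) = 9 - p**2
b(H) = 1
sqrt(a(18/130) + (26*b(-1))*(-35)) = sqrt((9 - (18/130)**2) + (26*1)*(-35)) = sqrt((9 - (18*(1/130))**2) + 26*(-35)) = sqrt((9 - (9/65)**2) - 910) = sqrt((9 - 1*81/4225) - 910) = sqrt((9 - 81/4225) - 910) = sqrt(37944/4225 - 910) = sqrt(-3806806/4225) = I*sqrt(3806806)/65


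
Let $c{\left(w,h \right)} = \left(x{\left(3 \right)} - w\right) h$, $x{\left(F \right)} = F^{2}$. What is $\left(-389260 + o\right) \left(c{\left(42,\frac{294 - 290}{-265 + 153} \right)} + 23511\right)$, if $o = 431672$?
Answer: $\frac{6980389623}{7} \approx 9.972 \cdot 10^{8}$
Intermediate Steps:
$c{\left(w,h \right)} = h \left(9 - w\right)$ ($c{\left(w,h \right)} = \left(3^{2} - w\right) h = \left(9 - w\right) h = h \left(9 - w\right)$)
$\left(-389260 + o\right) \left(c{\left(42,\frac{294 - 290}{-265 + 153} \right)} + 23511\right) = \left(-389260 + 431672\right) \left(\frac{294 - 290}{-265 + 153} \left(9 - 42\right) + 23511\right) = 42412 \left(\frac{4}{-112} \left(9 - 42\right) + 23511\right) = 42412 \left(4 \left(- \frac{1}{112}\right) \left(-33\right) + 23511\right) = 42412 \left(\left(- \frac{1}{28}\right) \left(-33\right) + 23511\right) = 42412 \left(\frac{33}{28} + 23511\right) = 42412 \cdot \frac{658341}{28} = \frac{6980389623}{7}$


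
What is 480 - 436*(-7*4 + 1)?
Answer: 12252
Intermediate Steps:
480 - 436*(-7*4 + 1) = 480 - 436*(-28 + 1) = 480 - 436*(-27) = 480 + 11772 = 12252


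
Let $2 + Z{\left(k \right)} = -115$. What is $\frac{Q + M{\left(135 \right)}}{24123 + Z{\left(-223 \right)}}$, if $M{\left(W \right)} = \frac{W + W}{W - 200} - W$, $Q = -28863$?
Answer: $- \frac{62838}{52013} \approx -1.2081$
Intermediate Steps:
$Z{\left(k \right)} = -117$ ($Z{\left(k \right)} = -2 - 115 = -117$)
$M{\left(W \right)} = - W + \frac{2 W}{-200 + W}$ ($M{\left(W \right)} = \frac{2 W}{-200 + W} - W = - W + \frac{2 W}{-200 + W}$)
$\frac{Q + M{\left(135 \right)}}{24123 + Z{\left(-223 \right)}} = \frac{-28863 + \frac{135 \left(202 - 135\right)}{-200 + 135}}{24123 - 117} = \frac{-28863 + \frac{135 \left(202 - 135\right)}{-65}}{24006} = \left(-28863 + 135 \left(- \frac{1}{65}\right) 67\right) \frac{1}{24006} = \left(-28863 - \frac{1809}{13}\right) \frac{1}{24006} = \left(- \frac{377028}{13}\right) \frac{1}{24006} = - \frac{62838}{52013}$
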